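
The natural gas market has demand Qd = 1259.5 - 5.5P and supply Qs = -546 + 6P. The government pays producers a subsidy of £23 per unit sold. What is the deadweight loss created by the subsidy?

Pre-subsidy: 1259.5 - 5.5P = -546 + 6P gives P* = 157, Q* = 396.
With the subsidy, sellers receive Ps = Pb + 23 for each unit, where Pb is the price buyers pay.
Supply in terms of Pb becomes Qs = -546 + 6(Pb + 23) = -408 + 6Pb. Setting this equal to demand: 1259.5 - 5.5Pb = -408 + 6Pb, so Pb = 145.
Sellers receive Ps = 145 + 23 = 168; Q' = 1259.5 − 5.5·145 = 462.
The subsidy expands output by 462 − 396 = 66 past the efficient level; on those units the gap between marginal cost and willingness to pay runs from 0 up to 23.
DWL = ½ × 23 × 66 = 759.

Deadweight loss = £759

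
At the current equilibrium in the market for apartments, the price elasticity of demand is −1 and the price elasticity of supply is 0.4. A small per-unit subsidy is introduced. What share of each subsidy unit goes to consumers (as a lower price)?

For a small subsidy around the equilibrium, the benefit split depends on the relative slopes, which at a point are proportional to the elasticities.
Buyer share = εs/(εs + |εd|) = 0.4/(0.4 + 1) = 2/7; seller share = |εd|/(εs + |εd|) = 5/7.

Consumer share = 2/7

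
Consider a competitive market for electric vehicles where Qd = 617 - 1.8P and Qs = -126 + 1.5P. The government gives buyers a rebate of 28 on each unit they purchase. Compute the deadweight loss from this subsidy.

Pre-subsidy: 617 - 1.8P = -126 + 1.5P gives P* = 7430/33, Q* = 2329/11.
With the rebate, buyers effectively pay Pb = Ps − 28, where Ps is the price sellers receive.
Demand in terms of Ps becomes Qd = 617 − 1.8(Ps − 28) = 667.4 - 1.8Ps. Setting this equal to supply: 667.4 - 1.8Ps = -126 + 1.5Ps, so Ps = 7934/33.
Buyers pay Pb = 7934/33 − 28 = 7010/33; Q' = -126 + 1.5·(7934/33) = 2581/11.
The subsidy expands output by 2581/11 − 2329/11 = 252/11 past the efficient level; on those units the gap between marginal cost and willingness to pay runs from 0 up to 28.
DWL = ½ × 28 × 252/11 = 3528/11.

Deadweight loss = 3528/11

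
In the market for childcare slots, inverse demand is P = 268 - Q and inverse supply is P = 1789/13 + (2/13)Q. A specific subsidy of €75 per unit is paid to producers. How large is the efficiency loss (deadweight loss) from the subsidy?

Deadweight loss = €2437.5

Pre-subsidy: 268 - Q = 1789/13 + (2/13)Q gives Q* = 113 and P* = 155.
With the subsidy, sellers receive Ps = Pb + 75 for each unit, where Pb is the price buyers pay.
On the curves, Pb = 268 - Q and Ps = 1789/13 + (2/13)Q; the wedge Ps − Pb = 75 gives 1789/13 + (2/13)Q − (268 - Q) = 75, so Q' = 178.
Then Pb = 268 − 1·178 = 90 and Ps = 1789/13 + (2/13)·178 = 165.
The subsidy expands output by 178 − 113 = 65 past the efficient level; on those units the gap between marginal cost and willingness to pay runs from 0 up to 75.
DWL = ½ × 75 × 65 = 2437.5.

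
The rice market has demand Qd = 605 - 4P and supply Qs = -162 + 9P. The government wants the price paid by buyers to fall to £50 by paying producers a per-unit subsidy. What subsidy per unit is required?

At a buyer price of 50, quantity demanded is 605 − 4·50 = 405.
Sellers supply 405 only when they receive Ps with -162 + 9·Ps = 405, i.e. Ps = 63.
s = Ps − Pb = 63 − 50 = 13.

Required subsidy s = £13 per unit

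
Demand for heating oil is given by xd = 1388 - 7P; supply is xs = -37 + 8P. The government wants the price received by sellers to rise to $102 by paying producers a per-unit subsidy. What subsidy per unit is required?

At a seller price of 102, quantity supplied is -37 + 8·102 = 779.
Buyers absorb 779 only when they pay Pb with 1388 − 7·Pb = 779, i.e. Pb = 87.
s = Ps − Pb = 102 − 87 = 15.

Required subsidy s = $15 per unit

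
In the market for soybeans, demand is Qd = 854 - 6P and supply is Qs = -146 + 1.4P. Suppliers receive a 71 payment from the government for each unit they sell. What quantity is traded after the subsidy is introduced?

Q' = 4580/37

Pre-subsidy: 854 - 6P = -146 + 1.4P gives P* = 5000/37, Q* = 1598/37.
With the subsidy, sellers receive Ps = Pb + 71 for each unit, where Pb is the price buyers pay.
Supply in terms of Pb becomes Qs = -146 + 1.4(Pb + 71) = -46.6 + 1.4Pb. Setting this equal to demand: 854 - 6Pb = -46.6 + 1.4Pb, so Pb = 4503/37.
Sellers receive Ps = 4503/37 + 71 = 7130/37; Q' = 854 − 6·(4503/37) = 4580/37.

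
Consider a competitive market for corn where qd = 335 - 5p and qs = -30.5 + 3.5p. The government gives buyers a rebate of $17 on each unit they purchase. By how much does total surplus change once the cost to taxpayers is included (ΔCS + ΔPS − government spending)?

Net change in total surplus = -$297.5

Pre-subsidy: 335 - 5p = -30.5 + 3.5p gives p* = 43, q* = 120.
With the rebate, buyers effectively pay pb = ps − 17, where ps is the price sellers receive.
Demand in terms of ps becomes qd = 335 − 5(ps − 17) = 420 - 5ps. Setting this equal to supply: 420 - 5ps = -30.5 + 3.5ps, so ps = 53.
Buyers pay pb = 53 − 17 = 36; q' = -30.5 + 3.5·53 = 155.
ΔCS = ½(120 + 155)(43 − 36) = 962.5; ΔPS = ½(120 + 155)(53 − 43) = 1375.
Government spending = 17 × 155 = 2635.
Net change = 962.5 + 1375 − 2635 = -297.5. The loss equals the DWL triangle ½·17·35.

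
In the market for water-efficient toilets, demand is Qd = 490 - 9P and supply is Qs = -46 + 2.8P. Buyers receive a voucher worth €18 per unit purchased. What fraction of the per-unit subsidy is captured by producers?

Producer share = 45/59

Pre-subsidy: 490 - 9P = -46 + 2.8P gives P* = 2680/59, Q* = 4790/59.
With the rebate, buyers effectively pay Pb = Ps − 18, where Ps is the price sellers receive.
Demand in terms of Ps becomes Qd = 490 − 9(Ps − 18) = 652 - 9Ps. Setting this equal to supply: 652 - 9Ps = -46 + 2.8Ps, so Ps = 3490/59.
Buyers pay Pb = 3490/59 − 18 = 2428/59; Q' = -46 + 2.8·(3490/59) = 7058/59.
Buyers' price falls by P* − Pb = 2680/59 − 2428/59 = 252/59; sellers' price rises by Ps − P* = 3490/59 − 2680/59 = 810/59.
So producers capture (810/59)/18 = 45/59 of each unit of subsidy.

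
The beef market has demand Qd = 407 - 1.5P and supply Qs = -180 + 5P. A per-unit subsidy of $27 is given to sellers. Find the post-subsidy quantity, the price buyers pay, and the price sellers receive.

Q' = 3935/13; buyers pay 904/13; sellers receive 1255/13

Pre-subsidy: 407 - 1.5P = -180 + 5P gives P* = 1174/13, Q* = 3530/13.
With the subsidy, sellers receive Ps = Pb + 27 for each unit, where Pb is the price buyers pay.
Supply in terms of Pb becomes Qs = -180 + 5(Pb + 27) = -45 + 5Pb. Setting this equal to demand: 407 - 1.5Pb = -45 + 5Pb, so Pb = 904/13.
Sellers receive Ps = 904/13 + 27 = 1255/13; Q' = 407 − 1.5·(904/13) = 3935/13.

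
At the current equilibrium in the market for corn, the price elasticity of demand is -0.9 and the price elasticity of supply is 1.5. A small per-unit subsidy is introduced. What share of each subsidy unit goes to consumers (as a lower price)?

For a small subsidy around the equilibrium, the benefit split depends on the relative slopes, which at a point are proportional to the elasticities.
Buyer share = εs/(εs + |εd|) = 1.5/(1.5 + 0.9) = 0.625; seller share = |εd|/(εs + |εd|) = 0.375.

Consumer share = 0.625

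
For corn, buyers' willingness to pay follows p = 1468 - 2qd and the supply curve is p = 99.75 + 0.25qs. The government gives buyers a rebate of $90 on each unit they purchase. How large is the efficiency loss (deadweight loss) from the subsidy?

Pre-subsidy: 1468 - 2q = 99.75 + 0.25q gives q* = 5473/9 and p* = 2266/9.
With the rebate, buyers effectively pay pb = ps − 90, where ps is the price sellers receive.
On the curves, pb = 1468 - 2q and ps = 99.75 + 0.25q; the wedge ps − pb = 90 gives 99.75 + 0.25q − (1468 - 2q) = 90, so q' = 5833/9.
Then pb = 1468 − 2·(5833/9) = 1546/9 and ps = 99.75 + 0.25·(5833/9) = 2356/9.
The subsidy expands output by 5833/9 − 5473/9 = 40 past the efficient level; on those units the gap between marginal cost and willingness to pay runs from 0 up to 90.
DWL = ½ × 90 × 40 = 1800.

Deadweight loss = $1800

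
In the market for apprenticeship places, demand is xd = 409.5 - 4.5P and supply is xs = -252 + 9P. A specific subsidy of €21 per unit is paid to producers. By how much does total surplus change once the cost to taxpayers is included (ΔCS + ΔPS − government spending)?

Net change in total surplus = -€661.5

Pre-subsidy: 409.5 - 4.5P = -252 + 9P gives P* = 49, x* = 189.
With the subsidy, sellers receive Ps = Pb + 21 for each unit, where Pb is the price buyers pay.
Supply in terms of Pb becomes xs = -252 + 9(Pb + 21) = -63 + 9Pb. Setting this equal to demand: 409.5 - 4.5Pb = -63 + 9Pb, so Pb = 35.
Sellers receive Ps = 35 + 21 = 56; x' = 409.5 − 4.5·35 = 252.
ΔCS = ½(189 + 252)(49 − 35) = 3087; ΔPS = ½(189 + 252)(56 − 49) = 1543.5.
Government spending = 21 × 252 = 5292.
Net change = 3087 + 1543.5 − 5292 = -661.5. The loss equals the DWL triangle ½·21·63.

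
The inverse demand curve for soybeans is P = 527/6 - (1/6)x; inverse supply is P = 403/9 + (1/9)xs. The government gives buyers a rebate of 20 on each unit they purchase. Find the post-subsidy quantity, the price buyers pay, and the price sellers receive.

x' = 227; buyers pay 50; sellers receive 70

Pre-subsidy: 527/6 - (1/6)x = 403/9 + (1/9)x gives x* = 155 and P* = 62.
With the rebate, buyers effectively pay Pb = Ps − 20, where Ps is the price sellers receive.
On the curves, Pb = 527/6 - (1/6)x and Ps = 403/9 + (1/9)x; the wedge Ps − Pb = 20 gives 403/9 + (1/9)x − (527/6 - (1/6)x) = 20, so x' = 227.
Then Pb = 527/6 − (1/6)·227 = 50 and Ps = 403/9 + (1/9)·227 = 70.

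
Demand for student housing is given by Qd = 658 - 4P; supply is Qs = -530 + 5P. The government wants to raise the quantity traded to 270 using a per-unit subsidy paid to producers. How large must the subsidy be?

At Q = 270, invert demand for the buyer price: Pb = (658 − 270)/4 = 97; invert supply for the seller price: Ps = (270 − (-530))/5 = 160.
The subsidy must fill the gap: s = Ps − Pb = 160 − 97 = 63.

Required subsidy s = 63 per unit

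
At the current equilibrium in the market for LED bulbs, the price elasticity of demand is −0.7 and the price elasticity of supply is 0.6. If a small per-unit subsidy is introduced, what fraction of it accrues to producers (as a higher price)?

Producer share = 7/13

For a small subsidy around the equilibrium, the benefit split depends on the relative slopes, which at a point are proportional to the elasticities.
Buyer share = εs/(εs + |εd|) = 0.6/(0.6 + 0.7) = 6/13; seller share = |εd|/(εs + |εd|) = 7/13.
So producers capture 7/13 of the subsidy.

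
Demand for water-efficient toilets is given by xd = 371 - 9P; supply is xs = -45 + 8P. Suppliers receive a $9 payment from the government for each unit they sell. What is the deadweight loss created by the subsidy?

Pre-subsidy: 371 - 9P = -45 + 8P gives P* = 416/17, x* = 2563/17.
With the subsidy, sellers receive Ps = Pb + 9 for each unit, where Pb is the price buyers pay.
Supply in terms of Pb becomes xs = -45 + 8(Pb + 9) = 27 + 8Pb. Setting this equal to demand: 371 - 9Pb = 27 + 8Pb, so Pb = 344/17.
Sellers receive Ps = 344/17 + 9 = 497/17; x' = 371 − 9·(344/17) = 3211/17.
The subsidy expands output by 3211/17 − 2563/17 = 648/17 past the efficient level; on those units the gap between marginal cost and willingness to pay runs from 0 up to 9.
DWL = ½ × 9 × 648/17 = 2916/17.

Deadweight loss = 2916/17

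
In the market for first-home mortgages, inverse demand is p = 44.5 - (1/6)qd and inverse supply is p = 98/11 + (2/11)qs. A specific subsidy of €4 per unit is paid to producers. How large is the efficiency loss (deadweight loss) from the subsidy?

Deadweight loss = 528/23

Pre-subsidy: 44.5 - (1/6)q = 98/11 + (2/11)q gives q* = 2349/23 and p* = 632/23.
With the subsidy, sellers receive ps = pb + 4 for each unit, where pb is the price buyers pay.
On the curves, pb = 44.5 - (1/6)q and ps = 98/11 + (2/11)q; the wedge ps − pb = 4 gives 98/11 + (2/11)q − (44.5 - (1/6)q) = 4, so q' = 2613/23.
Then pb = 44.5 − (1/6)·(2613/23) = 588/23 and ps = 98/11 + (2/11)·(2613/23) = 680/23.
The subsidy expands output by 2613/23 − 2349/23 = 264/23 past the efficient level; on those units the gap between marginal cost and willingness to pay runs from 0 up to 4.
DWL = ½ × 4 × 264/23 = 528/23.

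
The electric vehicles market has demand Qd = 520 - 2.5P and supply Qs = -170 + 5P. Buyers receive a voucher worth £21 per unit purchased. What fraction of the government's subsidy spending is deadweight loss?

DWL / government spending = 7/130

Pre-subsidy: 520 - 2.5P = -170 + 5P gives P* = 92, Q* = 290.
With the rebate, buyers effectively pay Pb = Ps − 21, where Ps is the price sellers receive.
Demand in terms of Ps becomes Qd = 520 − 2.5(Ps − 21) = 572.5 - 2.5Ps. Setting this equal to supply: 572.5 - 2.5Ps = -170 + 5Ps, so Ps = 99.
Buyers pay Pb = 99 − 21 = 78; Q' = -170 + 5·99 = 325.
ΔCS = ½(290 + 325)(92 − 78) = 4305; ΔPS = ½(290 + 325)(99 − 92) = 2152.5.
Government spending = 21 × 325 = 6825.
DWL = ½ × 21 × (325 − 290) = 367.5; fraction = 367.5 / 6825 = 7/130.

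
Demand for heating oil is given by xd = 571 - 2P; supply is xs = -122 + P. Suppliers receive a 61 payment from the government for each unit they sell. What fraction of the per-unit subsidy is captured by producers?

Producer share = 2/3

Pre-subsidy: 571 - 2P = -122 + P gives P* = 231, x* = 109.
With the subsidy, sellers receive Ps = Pb + 61 for each unit, where Pb is the price buyers pay.
Supply in terms of Pb becomes xs = -122 + 1(Pb + 61) = -61 + Pb. Setting this equal to demand: 571 - 2Pb = -61 + Pb, so Pb = 632/3.
Sellers receive Ps = 632/3 + 61 = 815/3; x' = 571 − 2·(632/3) = 449/3.
Buyers' price falls by P* − Pb = 231 − 632/3 = 61/3; sellers' price rises by Ps − P* = 815/3 − 231 = 122/3.
So producers capture (122/3)/61 = 2/3 of each unit of subsidy.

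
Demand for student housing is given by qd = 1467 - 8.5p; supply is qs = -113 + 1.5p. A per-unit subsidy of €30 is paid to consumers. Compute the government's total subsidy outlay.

Government cost = €4867.5

Pre-subsidy: 1467 - 8.5p = -113 + 1.5p gives p* = 158, q* = 124.
With the rebate, buyers effectively pay pb = ps − 30, where ps is the price sellers receive.
Demand in terms of ps becomes qd = 1467 − 8.5(ps − 30) = 1722 - 8.5ps. Setting this equal to supply: 1722 - 8.5ps = -113 + 1.5ps, so ps = 183.5.
Buyers pay pb = 183.5 − 30 = 153.5; q' = -113 + 1.5·183.5 = 162.25.
Government outlay = subsidy × quantity = 30 × 162.25 = 4867.5.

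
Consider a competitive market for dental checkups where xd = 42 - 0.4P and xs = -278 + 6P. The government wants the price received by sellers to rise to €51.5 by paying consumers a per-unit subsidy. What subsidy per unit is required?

At a seller price of 51.5, quantity supplied is -278 + 6·51.5 = 31.
Buyers absorb 31 only when they pay Pb with 42 − 0.4·Pb = 31, i.e. Pb = 27.5.
s = Ps − Pb = 51.5 − 27.5 = 24.

Required subsidy s = €24 per unit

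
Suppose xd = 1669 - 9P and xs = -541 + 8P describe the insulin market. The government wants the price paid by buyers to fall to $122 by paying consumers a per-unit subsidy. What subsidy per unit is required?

At a buyer price of 122, quantity demanded is 1669 − 9·122 = 571.
Sellers supply 571 only when they receive Ps with -541 + 8·Ps = 571, i.e. Ps = 139.
s = Ps − Pb = 139 − 122 = 17.

Required subsidy s = $17 per unit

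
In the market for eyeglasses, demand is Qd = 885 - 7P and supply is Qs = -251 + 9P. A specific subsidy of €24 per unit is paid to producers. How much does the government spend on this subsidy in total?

Government cost = €11580

Pre-subsidy: 885 - 7P = -251 + 9P gives P* = 71, Q* = 388.
With the subsidy, sellers receive Ps = Pb + 24 for each unit, where Pb is the price buyers pay.
Supply in terms of Pb becomes Qs = -251 + 9(Pb + 24) = -35 + 9Pb. Setting this equal to demand: 885 - 7Pb = -35 + 9Pb, so Pb = 57.5.
Sellers receive Ps = 57.5 + 24 = 81.5; Q' = 885 − 7·57.5 = 482.5.
Government outlay = subsidy × quantity = 24 × 482.5 = 11580.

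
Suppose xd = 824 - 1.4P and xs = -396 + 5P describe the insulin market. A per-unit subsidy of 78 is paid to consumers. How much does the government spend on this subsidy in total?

Pre-subsidy: 824 - 1.4P = -396 + 5P gives P* = 190.625, x* = 557.125.
With the rebate, buyers effectively pay Pb = Ps − 78, where Ps is the price sellers receive.
Demand in terms of Ps becomes xd = 824 − 1.4(Ps − 78) = 933.2 - 1.4Ps. Setting this equal to supply: 933.2 - 1.4Ps = -396 + 5Ps, so Ps = 207.6875.
Buyers pay Pb = 207.6875 − 78 = 129.6875; x' = -396 + 5·207.6875 = 642.4375.
Government outlay = subsidy × quantity = 78 × 642.4375 = 50110.125.

Government cost = 50110.125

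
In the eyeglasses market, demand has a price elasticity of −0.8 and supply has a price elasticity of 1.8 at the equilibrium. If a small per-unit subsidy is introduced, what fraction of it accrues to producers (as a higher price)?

Producer share = 4/13

For a small subsidy around the equilibrium, the benefit split depends on the relative slopes, which at a point are proportional to the elasticities.
Buyer share = εs/(εs + |εd|) = 1.8/(1.8 + 0.8) = 9/13; seller share = |εd|/(εs + |εd|) = 4/13.
So producers capture 4/13 of the subsidy.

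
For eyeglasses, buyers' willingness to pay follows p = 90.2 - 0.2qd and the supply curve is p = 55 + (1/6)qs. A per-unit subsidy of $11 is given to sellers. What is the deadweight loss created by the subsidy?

Deadweight loss = $165

Pre-subsidy: 90.2 - 0.2q = 55 + (1/6)q gives q* = 96 and p* = 71.
With the subsidy, sellers receive ps = pb + 11 for each unit, where pb is the price buyers pay.
On the curves, pb = 90.2 - 0.2q and ps = 55 + (1/6)q; the wedge ps − pb = 11 gives 55 + (1/6)q − (90.2 - 0.2q) = 11, so q' = 126.
Then pb = 90.2 − 0.2·126 = 65 and ps = 55 + (1/6)·126 = 76.
The subsidy expands output by 126 − 96 = 30 past the efficient level; on those units the gap between marginal cost and willingness to pay runs from 0 up to 11.
DWL = ½ × 11 × 30 = 165.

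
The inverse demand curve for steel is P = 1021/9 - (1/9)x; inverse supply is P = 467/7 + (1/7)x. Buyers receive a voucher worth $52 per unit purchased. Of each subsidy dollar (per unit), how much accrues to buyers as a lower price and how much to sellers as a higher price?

Pre-subsidy: 1021/9 - (1/9)x = 467/7 + (1/7)x gives x* = 184 and P* = 93.
With the rebate, buyers effectively pay Pb = Ps − 52, where Ps is the price sellers receive.
On the curves, Pb = 1021/9 - (1/9)x and Ps = 467/7 + (1/7)x; the wedge Ps − Pb = 52 gives 467/7 + (1/7)x − (1021/9 - (1/9)x) = 52, so x' = 388.75.
Then Pb = 1021/9 − (1/9)·388.75 = 70.25 and Ps = 467/7 + (1/7)·388.75 = 122.25.
Buyers' price falls by P* − Pb = 93 − 70.25 = 22.75; sellers' price rises by Ps − P* = 122.25 − 93 = 29.25.

Buyers gain $22.75 per unit; sellers gain $29.25 per unit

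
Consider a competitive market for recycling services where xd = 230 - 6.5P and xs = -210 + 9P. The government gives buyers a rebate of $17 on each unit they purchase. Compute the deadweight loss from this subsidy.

Deadweight loss = 33813/62

Pre-subsidy: 230 - 6.5P = -210 + 9P gives P* = 880/31, x* = 1410/31.
With the rebate, buyers effectively pay Pb = Ps − 17, where Ps is the price sellers receive.
Demand in terms of Ps becomes xd = 230 − 6.5(Ps − 17) = 340.5 - 6.5Ps. Setting this equal to supply: 340.5 - 6.5Ps = -210 + 9Ps, so Ps = 1101/31.
Buyers pay Pb = 1101/31 − 17 = 574/31; x' = -210 + 9·(1101/31) = 3399/31.
The subsidy expands output by 3399/31 − 1410/31 = 1989/31 past the efficient level; on those units the gap between marginal cost and willingness to pay runs from 0 up to 17.
DWL = ½ × 17 × 1989/31 = 33813/62.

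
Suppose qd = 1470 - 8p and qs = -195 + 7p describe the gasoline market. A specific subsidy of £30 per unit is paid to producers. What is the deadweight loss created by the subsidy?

Deadweight loss = £1680

Pre-subsidy: 1470 - 8p = -195 + 7p gives p* = 111, q* = 582.
With the subsidy, sellers receive ps = pb + 30 for each unit, where pb is the price buyers pay.
Supply in terms of pb becomes qs = -195 + 7(pb + 30) = 15 + 7pb. Setting this equal to demand: 1470 - 8pb = 15 + 7pb, so pb = 97.
Sellers receive ps = 97 + 30 = 127; q' = 1470 − 8·97 = 694.
The subsidy expands output by 694 − 582 = 112 past the efficient level; on those units the gap between marginal cost and willingness to pay runs from 0 up to 30.
DWL = ½ × 30 × 112 = 1680.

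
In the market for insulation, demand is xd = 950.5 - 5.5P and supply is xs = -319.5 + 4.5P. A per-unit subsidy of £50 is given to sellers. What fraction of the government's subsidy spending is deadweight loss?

Pre-subsidy: 950.5 - 5.5P = -319.5 + 4.5P gives P* = 127, x* = 252.
With the subsidy, sellers receive Ps = Pb + 50 for each unit, where Pb is the price buyers pay.
Supply in terms of Pb becomes xs = -319.5 + 4.5(Pb + 50) = -94.5 + 4.5Pb. Setting this equal to demand: 950.5 - 5.5Pb = -94.5 + 4.5Pb, so Pb = 104.5.
Sellers receive Ps = 104.5 + 50 = 154.5; x' = 950.5 − 5.5·104.5 = 375.75.
ΔCS = ½(252 + 375.75)(127 − 104.5) = 7062.1875; ΔPS = ½(252 + 375.75)(154.5 − 127) = 8631.5625.
Government spending = 50 × 375.75 = 18787.5.
DWL = ½ × 50 × (375.75 − 252) = 3093.75; fraction = 3093.75 / 18787.5 = 55/334.

DWL / government spending = 55/334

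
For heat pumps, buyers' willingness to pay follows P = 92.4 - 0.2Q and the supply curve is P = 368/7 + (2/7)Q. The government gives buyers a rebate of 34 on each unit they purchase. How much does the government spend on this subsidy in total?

Pre-subsidy: 92.4 - 0.2Q = 368/7 + (2/7)Q gives Q* = 82 and P* = 76.
With the rebate, buyers effectively pay Pb = Ps − 34, where Ps is the price sellers receive.
On the curves, Pb = 92.4 - 0.2Q and Ps = 368/7 + (2/7)Q; the wedge Ps − Pb = 34 gives 368/7 + (2/7)Q − (92.4 - 0.2Q) = 34, so Q' = 152.
Then Pb = 92.4 − 0.2·152 = 62 and Ps = 368/7 + (2/7)·152 = 96.
Government outlay = subsidy × quantity = 34 × 152 = 5168.

Government cost = 5168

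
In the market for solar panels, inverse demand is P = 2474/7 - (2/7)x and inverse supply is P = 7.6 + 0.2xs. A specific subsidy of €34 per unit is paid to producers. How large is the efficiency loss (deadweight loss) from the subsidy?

Pre-subsidy: 2474/7 - (2/7)x = 7.6 + 0.2x gives x* = 712 and P* = 150.
With the subsidy, sellers receive Ps = Pb + 34 for each unit, where Pb is the price buyers pay.
On the curves, Pb = 2474/7 - (2/7)x and Ps = 7.6 + 0.2x; the wedge Ps − Pb = 34 gives 7.6 + 0.2x − (2474/7 - (2/7)x) = 34, so x' = 782.
Then Pb = 2474/7 − (2/7)·782 = 130 and Ps = 7.6 + 0.2·782 = 164.
The subsidy expands output by 782 − 712 = 70 past the efficient level; on those units the gap between marginal cost and willingness to pay runs from 0 up to 34.
DWL = ½ × 34 × 70 = 1190.

Deadweight loss = €1190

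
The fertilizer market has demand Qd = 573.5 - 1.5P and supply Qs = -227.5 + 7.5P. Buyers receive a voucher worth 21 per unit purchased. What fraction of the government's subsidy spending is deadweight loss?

DWL / government spending = 21/746

Pre-subsidy: 573.5 - 1.5P = -227.5 + 7.5P gives P* = 89, Q* = 440.
With the rebate, buyers effectively pay Pb = Ps − 21, where Ps is the price sellers receive.
Demand in terms of Ps becomes Qd = 573.5 − 1.5(Ps − 21) = 605 - 1.5Ps. Setting this equal to supply: 605 - 1.5Ps = -227.5 + 7.5Ps, so Ps = 92.5.
Buyers pay Pb = 92.5 − 21 = 71.5; Q' = -227.5 + 7.5·92.5 = 466.25.
ΔCS = ½(440 + 466.25)(89 − 71.5) = 7929.6875; ΔPS = ½(440 + 466.25)(92.5 − 89) = 1585.9375.
Government spending = 21 × 466.25 = 9791.25.
DWL = ½ × 21 × (466.25 − 440) = 275.625; fraction = 275.625 / 9791.25 = 21/746.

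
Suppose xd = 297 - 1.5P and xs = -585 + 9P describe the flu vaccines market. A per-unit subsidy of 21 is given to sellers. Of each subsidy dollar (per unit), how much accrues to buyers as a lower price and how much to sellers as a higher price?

Pre-subsidy: 297 - 1.5P = -585 + 9P gives P* = 84, x* = 171.
With the subsidy, sellers receive Ps = Pb + 21 for each unit, where Pb is the price buyers pay.
Supply in terms of Pb becomes xs = -585 + 9(Pb + 21) = -396 + 9Pb. Setting this equal to demand: 297 - 1.5Pb = -396 + 9Pb, so Pb = 66.
Sellers receive Ps = 66 + 21 = 87; x' = 297 − 1.5·66 = 198.
Buyers' price falls by P* − Pb = 84 − 66 = 18; sellers' price rises by Ps − P* = 87 − 84 = 3.

Buyers gain 18 per unit; sellers gain 3 per unit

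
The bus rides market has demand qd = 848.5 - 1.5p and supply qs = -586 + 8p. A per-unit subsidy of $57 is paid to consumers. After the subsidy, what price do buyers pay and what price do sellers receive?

Buyers pay $103; sellers receive $160

Pre-subsidy: 848.5 - 1.5p = -586 + 8p gives p* = 151, q* = 622.
With the rebate, buyers effectively pay pb = ps − 57, where ps is the price sellers receive.
Demand in terms of ps becomes qd = 848.5 − 1.5(ps − 57) = 934 - 1.5ps. Setting this equal to supply: 934 - 1.5ps = -586 + 8ps, so ps = 160.
Buyers pay pb = 160 − 57 = 103; q' = -586 + 8·160 = 694.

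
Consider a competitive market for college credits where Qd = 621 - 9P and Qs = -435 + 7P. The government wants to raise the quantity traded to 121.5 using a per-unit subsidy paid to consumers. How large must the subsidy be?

Required subsidy s = 24 per unit

At Q = 121.5, invert demand for the buyer price: Pb = (621 − 121.5)/9 = 55.5; invert supply for the seller price: Ps = (121.5 − (-435))/7 = 79.5.
The subsidy must fill the gap: s = Ps − Pb = 79.5 − 55.5 = 24.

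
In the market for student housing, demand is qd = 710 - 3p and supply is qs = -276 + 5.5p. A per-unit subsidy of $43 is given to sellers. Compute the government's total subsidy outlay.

Pre-subsidy: 710 - 3p = -276 + 5.5p gives p* = 116, q* = 362.
With the subsidy, sellers receive ps = pb + 43 for each unit, where pb is the price buyers pay.
Supply in terms of pb becomes qs = -276 + 5.5(pb + 43) = -39.5 + 5.5pb. Setting this equal to demand: 710 - 3pb = -39.5 + 5.5pb, so pb = 1499/17.
Sellers receive ps = 1499/17 + 43 = 2230/17; q' = 710 − 3·(1499/17) = 7573/17.
Government outlay = subsidy × quantity = 43 × 7573/17 = 325639/17.

Government cost = 325639/17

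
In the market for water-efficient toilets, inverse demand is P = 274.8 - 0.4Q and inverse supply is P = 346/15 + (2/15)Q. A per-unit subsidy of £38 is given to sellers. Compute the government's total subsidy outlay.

Pre-subsidy: 274.8 - 0.4Q = 346/15 + (2/15)Q gives Q* = 472 and P* = 86.
With the subsidy, sellers receive Ps = Pb + 38 for each unit, where Pb is the price buyers pay.
On the curves, Pb = 274.8 - 0.4Q and Ps = 346/15 + (2/15)Q; the wedge Ps − Pb = 38 gives 346/15 + (2/15)Q − (274.8 - 0.4Q) = 38, so Q' = 543.25.
Then Pb = 274.8 − 0.4·543.25 = 57.5 and Ps = 346/15 + (2/15)·543.25 = 95.5.
Government outlay = subsidy × quantity = 38 × 543.25 = 20643.5.

Government cost = £20643.5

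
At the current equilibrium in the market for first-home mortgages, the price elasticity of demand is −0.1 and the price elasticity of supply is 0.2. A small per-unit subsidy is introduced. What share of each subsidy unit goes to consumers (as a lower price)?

For a small subsidy around the equilibrium, the benefit split depends on the relative slopes, which at a point are proportional to the elasticities.
Buyer share = εs/(εs + |εd|) = 0.2/(0.2 + 0.1) = 2/3; seller share = |εd|/(εs + |εd|) = 1/3.

Consumer share = 2/3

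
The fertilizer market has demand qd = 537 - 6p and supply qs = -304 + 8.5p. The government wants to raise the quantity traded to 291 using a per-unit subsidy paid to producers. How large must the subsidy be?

At q = 291, invert demand for the buyer price: pb = (537 − 291)/6 = 41; invert supply for the seller price: ps = (291 − (-304))/8.5 = 70.
The subsidy must fill the gap: s = ps − pb = 70 − 41 = 29.

Required subsidy s = 29 per unit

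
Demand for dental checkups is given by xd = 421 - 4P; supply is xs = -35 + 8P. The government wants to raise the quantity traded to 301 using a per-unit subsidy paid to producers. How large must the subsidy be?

At x = 301, invert demand for the buyer price: Pb = (421 − 301)/4 = 30; invert supply for the seller price: Ps = (301 − (-35))/8 = 42.
The subsidy must fill the gap: s = Ps − Pb = 42 − 30 = 12.

Required subsidy s = 12 per unit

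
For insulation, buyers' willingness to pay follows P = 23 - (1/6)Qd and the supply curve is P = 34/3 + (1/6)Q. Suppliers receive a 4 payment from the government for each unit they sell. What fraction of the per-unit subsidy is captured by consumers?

Pre-subsidy: 23 - (1/6)Q = 34/3 + (1/6)Q gives Q* = 35 and P* = 103/6.
With the subsidy, sellers receive Ps = Pb + 4 for each unit, where Pb is the price buyers pay.
On the curves, Pb = 23 - (1/6)Q and Ps = 34/3 + (1/6)Q; the wedge Ps − Pb = 4 gives 34/3 + (1/6)Q − (23 - (1/6)Q) = 4, so Q' = 47.
Then Pb = 23 − (1/6)·47 = 91/6 and Ps = 34/3 + (1/6)·47 = 115/6.
Buyers' price falls by P* − Pb = 103/6 − 91/6 = 2; sellers' price rises by Ps − P* = 115/6 − 103/6 = 2.
So consumers capture 2/4 = 0.5 of each unit of subsidy.

Consumer share = 0.5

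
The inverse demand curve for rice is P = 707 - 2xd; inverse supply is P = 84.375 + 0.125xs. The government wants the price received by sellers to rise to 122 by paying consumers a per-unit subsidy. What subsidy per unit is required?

At a seller price of 122, quantity supplied is -675 + 8·122 = 301.
Buyers absorb 301 only when they pay Pb = 707 − 2·301 = 105.
s = Ps − Pb = 122 − 105 = 17.

Required subsidy s = 17 per unit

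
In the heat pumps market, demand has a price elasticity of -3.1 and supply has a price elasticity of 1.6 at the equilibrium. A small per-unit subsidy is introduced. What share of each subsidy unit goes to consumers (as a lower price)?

Consumer share = 16/47

For a small subsidy around the equilibrium, the benefit split depends on the relative slopes, which at a point are proportional to the elasticities.
Buyer share = εs/(εs + |εd|) = 1.6/(1.6 + 3.1) = 16/47; seller share = |εd|/(εs + |εd|) = 31/47.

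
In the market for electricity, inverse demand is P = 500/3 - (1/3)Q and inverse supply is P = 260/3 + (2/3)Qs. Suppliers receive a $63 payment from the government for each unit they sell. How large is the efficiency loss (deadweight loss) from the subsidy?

Pre-subsidy: 500/3 - (1/3)Q = 260/3 + (2/3)Q gives Q* = 80 and P* = 140.
With the subsidy, sellers receive Ps = Pb + 63 for each unit, where Pb is the price buyers pay.
On the curves, Pb = 500/3 - (1/3)Q and Ps = 260/3 + (2/3)Q; the wedge Ps − Pb = 63 gives 260/3 + (2/3)Q − (500/3 - (1/3)Q) = 63, so Q' = 143.
Then Pb = 500/3 − (1/3)·143 = 119 and Ps = 260/3 + (2/3)·143 = 182.
The subsidy expands output by 143 − 80 = 63 past the efficient level; on those units the gap between marginal cost and willingness to pay runs from 0 up to 63.
DWL = ½ × 63 × 63 = 1984.5.

Deadweight loss = $1984.5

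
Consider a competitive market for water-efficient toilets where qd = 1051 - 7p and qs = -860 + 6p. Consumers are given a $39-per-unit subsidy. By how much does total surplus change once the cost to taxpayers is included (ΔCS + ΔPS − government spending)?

Net change in total surplus = -$2457

Pre-subsidy: 1051 - 7p = -860 + 6p gives p* = 147, q* = 22.
With the rebate, buyers effectively pay pb = ps − 39, where ps is the price sellers receive.
Demand in terms of ps becomes qd = 1051 − 7(ps − 39) = 1324 - 7ps. Setting this equal to supply: 1324 - 7ps = -860 + 6ps, so ps = 168.
Buyers pay pb = 168 − 39 = 129; q' = -860 + 6·168 = 148.
ΔCS = ½(22 + 148)(147 − 129) = 1530; ΔPS = ½(22 + 148)(168 − 147) = 1785.
Government spending = 39 × 148 = 5772.
Net change = 1530 + 1785 − 5772 = -2457. The loss equals the DWL triangle ½·39·126.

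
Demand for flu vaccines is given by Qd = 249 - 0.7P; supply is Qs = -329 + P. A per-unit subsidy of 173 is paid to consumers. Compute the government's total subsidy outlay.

Government cost = 241854/17

Pre-subsidy: 249 - 0.7P = -329 + P gives P* = 340, Q* = 11.
With the rebate, buyers effectively pay Pb = Ps − 173, where Ps is the price sellers receive.
Demand in terms of Ps becomes Qd = 249 − 0.7(Ps − 173) = 370.1 - 0.7Ps. Setting this equal to supply: 370.1 - 0.7Ps = -329 + Ps, so Ps = 6991/17.
Buyers pay Pb = 6991/17 − 173 = 4050/17; Q' = -329 + 1·(6991/17) = 1398/17.
Government outlay = subsidy × quantity = 173 × 1398/17 = 241854/17.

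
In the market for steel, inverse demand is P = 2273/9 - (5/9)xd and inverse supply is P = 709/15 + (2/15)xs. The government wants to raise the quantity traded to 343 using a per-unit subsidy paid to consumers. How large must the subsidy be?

Required subsidy s = 31 per unit

At x = 343, from the demand curve buyers pay Pb = 2273/9 − (5/9)·343 = 62; from the supply curve sellers need Ps = 709/15 + (2/15)·343 = 93.
The subsidy must fill the gap: s = Ps − Pb = 93 − 62 = 31.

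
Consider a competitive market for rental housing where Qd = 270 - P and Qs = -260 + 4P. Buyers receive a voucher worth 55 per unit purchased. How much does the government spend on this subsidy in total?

Government cost = 11440

Pre-subsidy: 270 - P = -260 + 4P gives P* = 106, Q* = 164.
With the rebate, buyers effectively pay Pb = Ps − 55, where Ps is the price sellers receive.
Demand in terms of Ps becomes Qd = 270 − 1(Ps − 55) = 325 - Ps. Setting this equal to supply: 325 - Ps = -260 + 4Ps, so Ps = 117.
Buyers pay Pb = 117 − 55 = 62; Q' = -260 + 4·117 = 208.
Government outlay = subsidy × quantity = 55 × 208 = 11440.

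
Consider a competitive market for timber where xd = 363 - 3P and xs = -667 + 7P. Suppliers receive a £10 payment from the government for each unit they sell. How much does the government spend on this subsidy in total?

Government cost = £750

Pre-subsidy: 363 - 3P = -667 + 7P gives P* = 103, x* = 54.
With the subsidy, sellers receive Ps = Pb + 10 for each unit, where Pb is the price buyers pay.
Supply in terms of Pb becomes xs = -667 + 7(Pb + 10) = -597 + 7Pb. Setting this equal to demand: 363 - 3Pb = -597 + 7Pb, so Pb = 96.
Sellers receive Ps = 96 + 10 = 106; x' = 363 − 3·96 = 75.
Government outlay = subsidy × quantity = 10 × 75 = 750.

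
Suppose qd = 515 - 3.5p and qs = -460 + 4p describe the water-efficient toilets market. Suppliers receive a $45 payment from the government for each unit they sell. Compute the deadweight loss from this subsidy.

Pre-subsidy: 515 - 3.5p = -460 + 4p gives p* = 130, q* = 60.
With the subsidy, sellers receive ps = pb + 45 for each unit, where pb is the price buyers pay.
Supply in terms of pb becomes qs = -460 + 4(pb + 45) = -280 + 4pb. Setting this equal to demand: 515 - 3.5pb = -280 + 4pb, so pb = 106.
Sellers receive ps = 106 + 45 = 151; q' = 515 − 3.5·106 = 144.
The subsidy expands output by 144 − 60 = 84 past the efficient level; on those units the gap between marginal cost and willingness to pay runs from 0 up to 45.
DWL = ½ × 45 × 84 = 1890.

Deadweight loss = $1890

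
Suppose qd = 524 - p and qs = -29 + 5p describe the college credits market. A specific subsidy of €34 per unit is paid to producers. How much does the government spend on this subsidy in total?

Government cost = 46937/3

Pre-subsidy: 524 - p = -29 + 5p gives p* = 553/6, q* = 2591/6.
With the subsidy, sellers receive ps = pb + 34 for each unit, where pb is the price buyers pay.
Supply in terms of pb becomes qs = -29 + 5(pb + 34) = 141 + 5pb. Setting this equal to demand: 524 - pb = 141 + 5pb, so pb = 383/6.
Sellers receive ps = 383/6 + 34 = 587/6; q' = 524 − 1·(383/6) = 2761/6.
Government outlay = subsidy × quantity = 34 × 2761/6 = 46937/3.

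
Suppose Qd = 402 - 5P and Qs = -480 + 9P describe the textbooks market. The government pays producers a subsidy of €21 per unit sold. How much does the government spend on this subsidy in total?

Pre-subsidy: 402 - 5P = -480 + 9P gives P* = 63, Q* = 87.
With the subsidy, sellers receive Ps = Pb + 21 for each unit, where Pb is the price buyers pay.
Supply in terms of Pb becomes Qs = -480 + 9(Pb + 21) = -291 + 9Pb. Setting this equal to demand: 402 - 5Pb = -291 + 9Pb, so Pb = 49.5.
Sellers receive Ps = 49.5 + 21 = 70.5; Q' = 402 − 5·49.5 = 154.5.
Government outlay = subsidy × quantity = 21 × 154.5 = 3244.5.

Government cost = €3244.5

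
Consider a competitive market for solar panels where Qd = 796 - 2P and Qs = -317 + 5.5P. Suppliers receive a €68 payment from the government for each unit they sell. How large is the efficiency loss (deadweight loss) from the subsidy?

Deadweight loss = 50864/15

Pre-subsidy: 796 - 2P = -317 + 5.5P gives P* = 148.4, Q* = 499.2.
With the subsidy, sellers receive Ps = Pb + 68 for each unit, where Pb is the price buyers pay.
Supply in terms of Pb becomes Qs = -317 + 5.5(Pb + 68) = 57 + 5.5Pb. Setting this equal to demand: 796 - 2Pb = 57 + 5.5Pb, so Pb = 1478/15.
Sellers receive Ps = 1478/15 + 68 = 2498/15; Q' = 796 − 2·(1478/15) = 8984/15.
The subsidy expands output by 8984/15 − 499.2 = 1496/15 past the efficient level; on those units the gap between marginal cost and willingness to pay runs from 0 up to 68.
DWL = ½ × 68 × 1496/15 = 50864/15.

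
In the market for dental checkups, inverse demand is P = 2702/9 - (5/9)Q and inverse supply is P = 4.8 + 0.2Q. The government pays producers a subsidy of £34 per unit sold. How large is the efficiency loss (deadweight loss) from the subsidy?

Deadweight loss = £765

Pre-subsidy: 2702/9 - (5/9)Q = 4.8 + 0.2Q gives Q* = 391 and P* = 83.
With the subsidy, sellers receive Ps = Pb + 34 for each unit, where Pb is the price buyers pay.
On the curves, Pb = 2702/9 - (5/9)Q and Ps = 4.8 + 0.2Q; the wedge Ps − Pb = 34 gives 4.8 + 0.2Q − (2702/9 - (5/9)Q) = 34, so Q' = 436.
Then Pb = 2702/9 − (5/9)·436 = 58 and Ps = 4.8 + 0.2·436 = 92.
The subsidy expands output by 436 − 391 = 45 past the efficient level; on those units the gap between marginal cost and willingness to pay runs from 0 up to 34.
DWL = ½ × 34 × 45 = 765.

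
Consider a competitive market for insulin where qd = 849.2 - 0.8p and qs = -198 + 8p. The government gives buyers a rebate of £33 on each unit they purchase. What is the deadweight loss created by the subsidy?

Pre-subsidy: 849.2 - 0.8p = -198 + 8p gives p* = 119, q* = 754.
With the rebate, buyers effectively pay pb = ps − 33, where ps is the price sellers receive.
Demand in terms of ps becomes qd = 849.2 − 0.8(ps − 33) = 875.6 - 0.8ps. Setting this equal to supply: 875.6 - 0.8ps = -198 + 8ps, so ps = 122.
Buyers pay pb = 122 − 33 = 89; q' = -198 + 8·122 = 778.
The subsidy expands output by 778 − 754 = 24 past the efficient level; on those units the gap between marginal cost and willingness to pay runs from 0 up to 33.
DWL = ½ × 33 × 24 = 396.

Deadweight loss = £396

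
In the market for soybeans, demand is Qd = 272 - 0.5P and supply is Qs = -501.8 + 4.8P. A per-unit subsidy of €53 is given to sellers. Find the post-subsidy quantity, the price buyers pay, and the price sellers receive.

Q' = 223; buyers pay €98; sellers receive €151

Pre-subsidy: 272 - 0.5P = -501.8 + 4.8P gives P* = 146, Q* = 199.
With the subsidy, sellers receive Ps = Pb + 53 for each unit, where Pb is the price buyers pay.
Supply in terms of Pb becomes Qs = -501.8 + 4.8(Pb + 53) = -247.4 + 4.8Pb. Setting this equal to demand: 272 - 0.5Pb = -247.4 + 4.8Pb, so Pb = 98.
Sellers receive Ps = 98 + 53 = 151; Q' = 272 − 0.5·98 = 223.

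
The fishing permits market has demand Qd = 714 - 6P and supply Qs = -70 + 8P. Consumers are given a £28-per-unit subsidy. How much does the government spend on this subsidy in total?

Pre-subsidy: 714 - 6P = -70 + 8P gives P* = 56, Q* = 378.
With the rebate, buyers effectively pay Pb = Ps − 28, where Ps is the price sellers receive.
Demand in terms of Ps becomes Qd = 714 − 6(Ps − 28) = 882 - 6Ps. Setting this equal to supply: 882 - 6Ps = -70 + 8Ps, so Ps = 68.
Buyers pay Pb = 68 − 28 = 40; Q' = -70 + 8·68 = 474.
Government outlay = subsidy × quantity = 28 × 474 = 13272.

Government cost = £13272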